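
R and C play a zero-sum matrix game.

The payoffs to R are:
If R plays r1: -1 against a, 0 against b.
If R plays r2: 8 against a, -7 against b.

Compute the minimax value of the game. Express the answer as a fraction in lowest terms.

Row minima are -1 and -7, so R's maximin is -1; column maxima are 8 and 0, so C's minimax is 0. These differ, so the equilibrium is in mixed strategies.
Let R play r1 with probability p. C is indifferent when −p + 8(1−p) = −7(1−p), giving p = 15/16.
Let C play a with probability q. R is indifferent when −q = 8q − 7(1−q), giving q = 7/16.
The value is -1·(7/16) + (0)·(9/16) = -7/16.

-7/16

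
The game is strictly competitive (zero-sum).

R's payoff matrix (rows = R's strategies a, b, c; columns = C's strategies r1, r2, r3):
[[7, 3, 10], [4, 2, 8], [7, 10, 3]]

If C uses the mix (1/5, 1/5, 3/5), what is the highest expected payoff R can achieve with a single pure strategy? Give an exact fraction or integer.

8

a: (7)·(1/5) + (3)·(1/5) + (10)·(3/5) = 8.
b: (4)·(1/5) + (2)·(1/5) + (8)·(3/5) = 6.
c: (7)·(1/5) + (10)·(1/5) + (3)·(3/5) = 26/5.
The best pure response is a with expected payoff 8.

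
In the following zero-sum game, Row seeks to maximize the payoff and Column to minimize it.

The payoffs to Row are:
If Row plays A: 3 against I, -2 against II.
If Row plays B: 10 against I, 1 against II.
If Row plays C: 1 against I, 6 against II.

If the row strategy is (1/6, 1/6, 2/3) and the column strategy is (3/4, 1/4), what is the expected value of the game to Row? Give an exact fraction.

Against (3/4, 1/4), each row's expected payoff is A: 7/4; B: 31/4; C: 9/4.
Taking the (1/6, 1/6, 2/3)-weighted average: (1/6)·(7/4) + (1/6)·(31/4) + (2/3)·(9/4) = 37/12.

37/12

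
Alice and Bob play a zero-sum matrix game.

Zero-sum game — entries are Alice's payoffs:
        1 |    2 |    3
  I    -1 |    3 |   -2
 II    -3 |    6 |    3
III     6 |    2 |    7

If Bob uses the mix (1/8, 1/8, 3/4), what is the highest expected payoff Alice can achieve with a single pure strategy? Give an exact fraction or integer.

I: (-1)·(1/8) + (3)·(1/8) + (-2)·(3/4) = -5/4.
II: (-3)·(1/8) + (6)·(1/8) + (3)·(3/4) = 21/8.
III: (6)·(1/8) + (2)·(1/8) + (7)·(3/4) = 25/4.
The best pure response is III with expected payoff 25/4.

25/4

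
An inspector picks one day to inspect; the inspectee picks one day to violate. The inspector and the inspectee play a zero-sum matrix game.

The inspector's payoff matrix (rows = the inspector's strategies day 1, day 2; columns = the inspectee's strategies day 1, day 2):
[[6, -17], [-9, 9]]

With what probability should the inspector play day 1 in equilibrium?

Row minima are -17 and -9, so the inspector's maximin is -9; column maxima are 6 and 9, so the inspectee's minimax is 6. These differ, so the equilibrium is in mixed strategies.
Let the inspector play day 1 with probability p. The inspectee is indifferent when 6p − 9(1−p) = −17p + 9(1−p), giving p = 18/41.

18/41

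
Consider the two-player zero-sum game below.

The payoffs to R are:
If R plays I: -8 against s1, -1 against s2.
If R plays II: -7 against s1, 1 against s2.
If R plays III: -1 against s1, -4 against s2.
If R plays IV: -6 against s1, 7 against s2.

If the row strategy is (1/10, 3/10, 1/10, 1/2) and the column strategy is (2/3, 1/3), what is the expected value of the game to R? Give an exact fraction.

-29/10

Against (2/3, 1/3), each row's expected payoff is I: -17/3; II: -13/3; III: -2; IV: -5/3.
Taking the (1/10, 3/10, 1/10, 1/2)-weighted average: (1/10)·(-17/3) + (3/10)·(-13/3) + (1/10)·(-2) + (1/2)·(-5/3) = -29/10.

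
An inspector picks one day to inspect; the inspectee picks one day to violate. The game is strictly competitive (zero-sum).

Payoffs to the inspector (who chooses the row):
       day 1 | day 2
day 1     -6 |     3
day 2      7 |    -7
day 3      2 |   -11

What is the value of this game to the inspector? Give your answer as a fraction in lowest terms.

Row day 3 is strictly dominated by row day 2, so the inspector never plays it.
The remaining 2×2 game on (day 1, day 2) × (day 1, day 2) has no saddle point. Let the inspector play day 1 with probability p; indifference gives −6p + 7(1−p) = 3p − 7(1−p), so p = 14/23.
Similarly the inspectee's optimal q on day 1 is 10/23, and the value is -6·(10/23) + (3)·(13/23) = -21/23.

-21/23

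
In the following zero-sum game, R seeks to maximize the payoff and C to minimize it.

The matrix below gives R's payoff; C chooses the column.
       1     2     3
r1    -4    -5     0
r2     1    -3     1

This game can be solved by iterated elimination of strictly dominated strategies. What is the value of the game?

-3

Column 3 is strictly dominated by 2 for C (-5<0, -3<1); eliminate 3.
Row r1 is strictly dominated by row r2 (1>-4, -3>-5); eliminate r1.
Column 1 is strictly dominated by 2 for C (-3<1); eliminate 1.
Only (r2, 2) remains, with payoff -3.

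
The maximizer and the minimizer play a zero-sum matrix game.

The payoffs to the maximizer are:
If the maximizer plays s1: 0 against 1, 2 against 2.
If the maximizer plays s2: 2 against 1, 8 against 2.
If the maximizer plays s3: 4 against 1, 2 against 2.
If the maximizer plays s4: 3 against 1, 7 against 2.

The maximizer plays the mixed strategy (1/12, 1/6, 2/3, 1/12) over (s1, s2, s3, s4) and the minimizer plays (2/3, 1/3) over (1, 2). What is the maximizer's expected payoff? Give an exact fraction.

119/36

Against (2/3, 1/3), each row's expected payoff is s1: 2/3; s2: 4; s3: 10/3; s4: 13/3.
Taking the (1/12, 1/6, 2/3, 1/12)-weighted average: (1/12)·(2/3) + (1/6)·(4) + (2/3)·(10/3) + (1/12)·(13/3) = 119/36.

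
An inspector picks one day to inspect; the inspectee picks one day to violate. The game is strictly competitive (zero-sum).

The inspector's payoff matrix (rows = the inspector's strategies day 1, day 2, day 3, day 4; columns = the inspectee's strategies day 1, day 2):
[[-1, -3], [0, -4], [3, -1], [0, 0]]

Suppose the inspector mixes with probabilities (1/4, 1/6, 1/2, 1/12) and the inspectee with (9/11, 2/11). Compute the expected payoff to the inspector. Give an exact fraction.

89/132

Against (9/11, 2/11), each row's expected payoff is day 1: -15/11; day 2: -8/11; day 3: 25/11; day 4: 0.
Taking the (1/4, 1/6, 1/2, 1/12)-weighted average: (1/4)·(-15/11) + (1/6)·(-8/11) + (1/2)·(25/11) + (1/12)·(0) = 89/132.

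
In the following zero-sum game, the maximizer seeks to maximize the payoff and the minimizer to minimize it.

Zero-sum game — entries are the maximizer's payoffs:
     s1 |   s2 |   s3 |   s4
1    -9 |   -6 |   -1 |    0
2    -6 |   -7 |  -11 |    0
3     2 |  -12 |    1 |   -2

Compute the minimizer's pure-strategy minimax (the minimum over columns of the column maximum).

The worst case (largest entry) in each column is s1: 2, s2: -6, s3: 1, s4: 0.
The best (smallest) of these is -6.

-6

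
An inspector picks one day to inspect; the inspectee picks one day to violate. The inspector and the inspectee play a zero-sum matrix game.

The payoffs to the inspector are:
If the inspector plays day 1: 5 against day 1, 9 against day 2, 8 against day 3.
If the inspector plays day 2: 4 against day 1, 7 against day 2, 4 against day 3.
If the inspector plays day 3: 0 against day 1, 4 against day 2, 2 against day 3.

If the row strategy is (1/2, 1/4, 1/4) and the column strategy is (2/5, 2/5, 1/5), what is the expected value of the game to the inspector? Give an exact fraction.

Against (2/5, 2/5, 1/5), each row's expected payoff is day 1: 36/5; day 2: 26/5; day 3: 2.
Taking the (1/2, 1/4, 1/4)-weighted average: (1/2)·(36/5) + (1/4)·(26/5) + (1/4)·(2) = 27/5.

27/5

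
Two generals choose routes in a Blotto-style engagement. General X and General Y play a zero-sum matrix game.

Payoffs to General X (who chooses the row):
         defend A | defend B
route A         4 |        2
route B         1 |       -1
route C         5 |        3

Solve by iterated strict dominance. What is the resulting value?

Row route A is strictly dominated by row route C (5>4, 3>2); eliminate route A.
Column defend A is strictly dominated by defend B for General Y (-1<1, 3<5); eliminate defend A.
Row route B is strictly dominated by row route C (3>-1); eliminate route B.
Only (route C, defend B) remains, with payoff 3.

3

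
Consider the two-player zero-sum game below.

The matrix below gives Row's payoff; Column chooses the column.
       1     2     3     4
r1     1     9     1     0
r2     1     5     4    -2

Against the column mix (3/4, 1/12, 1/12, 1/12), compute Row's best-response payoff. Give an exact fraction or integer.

19/12

r1: (1)·(3/4) + (9)·(1/12) + (1)·(1/12) + (0)·(1/12) = 19/12.
r2: (1)·(3/4) + (5)·(1/12) + (4)·(1/12) + (-2)·(1/12) = 4/3.
The best pure response is r1 with expected payoff 19/12.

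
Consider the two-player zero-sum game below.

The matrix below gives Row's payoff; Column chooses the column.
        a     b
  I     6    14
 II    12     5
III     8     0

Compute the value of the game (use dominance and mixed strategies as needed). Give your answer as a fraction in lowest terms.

Row III is strictly dominated by row II, so Row never plays it.
The remaining 2×2 game on (I, II) × (a, b) has no saddle point. Let Row play I with probability p; indifference gives 6p + 12(1−p) = 14p + 5(1−p), so p = 7/15.
Similarly Column's optimal q on a is 3/5, and the value is 6·(3/5) + (14)·(2/5) = 46/5.

46/5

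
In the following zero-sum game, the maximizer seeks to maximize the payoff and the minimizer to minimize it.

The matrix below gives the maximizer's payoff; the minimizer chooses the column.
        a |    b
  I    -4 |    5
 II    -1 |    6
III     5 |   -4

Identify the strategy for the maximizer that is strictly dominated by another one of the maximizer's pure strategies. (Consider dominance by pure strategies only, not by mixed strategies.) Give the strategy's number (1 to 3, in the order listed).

1

Compare I with II: -1 > -4, 6 > 5.
So II strictly dominates I for the maximizer; I is strictly dominated.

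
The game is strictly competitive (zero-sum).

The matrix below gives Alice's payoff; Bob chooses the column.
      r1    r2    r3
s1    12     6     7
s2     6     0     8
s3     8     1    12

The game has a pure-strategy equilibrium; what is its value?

6

Row minima: 6, 0, 1 → Alice's maximin is 6.
Column maxima: 12, 6, 12 → Bob's minimax is 6.
They coincide at (s1, r2), so the value is 6.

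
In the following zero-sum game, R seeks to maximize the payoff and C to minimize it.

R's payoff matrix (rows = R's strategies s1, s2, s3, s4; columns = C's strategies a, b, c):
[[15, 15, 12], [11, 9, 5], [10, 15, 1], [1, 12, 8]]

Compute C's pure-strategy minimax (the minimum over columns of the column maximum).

The worst case (largest entry) in each column is a: 15, b: 15, c: 12.
The best (smallest) of these is 12.

12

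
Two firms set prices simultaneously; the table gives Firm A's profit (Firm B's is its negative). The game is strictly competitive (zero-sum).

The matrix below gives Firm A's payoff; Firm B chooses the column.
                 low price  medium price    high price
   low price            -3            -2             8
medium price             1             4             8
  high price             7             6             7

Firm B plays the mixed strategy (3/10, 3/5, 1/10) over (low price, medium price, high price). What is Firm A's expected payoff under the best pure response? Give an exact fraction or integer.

32/5

low price: (-3)·(3/10) + (-2)·(3/5) + (8)·(1/10) = -13/10.
medium price: (1)·(3/10) + (4)·(3/5) + (8)·(1/10) = 7/2.
high price: (7)·(3/10) + (6)·(3/5) + (7)·(1/10) = 32/5.
The best pure response is high price with expected payoff 32/5.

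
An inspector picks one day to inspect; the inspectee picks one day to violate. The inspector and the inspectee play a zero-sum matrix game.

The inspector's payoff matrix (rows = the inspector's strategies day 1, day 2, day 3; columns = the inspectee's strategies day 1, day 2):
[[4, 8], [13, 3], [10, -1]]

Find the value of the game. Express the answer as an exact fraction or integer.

Row day 3 is strictly dominated by row day 2, so the inspector never plays it.
The remaining 2×2 game on (day 1, day 2) × (day 1, day 2) has no saddle point. Let the inspector play day 1 with probability p; indifference gives 4p + 13(1−p) = 8p + 3(1−p), so p = 5/7.
Similarly the inspectee's optimal q on day 1 is 5/14, and the value is 4·(5/14) + (8)·(9/14) = 46/7.

46/7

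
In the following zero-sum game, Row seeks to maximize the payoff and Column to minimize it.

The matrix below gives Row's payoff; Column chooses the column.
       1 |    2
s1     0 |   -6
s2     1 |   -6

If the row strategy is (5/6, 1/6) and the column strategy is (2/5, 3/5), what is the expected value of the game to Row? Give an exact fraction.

-53/15

Against (2/5, 3/5), each row's expected payoff is s1: -18/5; s2: -16/5.
Taking the (5/6, 1/6)-weighted average: (5/6)·(-18/5) + (1/6)·(-16/5) = -53/15.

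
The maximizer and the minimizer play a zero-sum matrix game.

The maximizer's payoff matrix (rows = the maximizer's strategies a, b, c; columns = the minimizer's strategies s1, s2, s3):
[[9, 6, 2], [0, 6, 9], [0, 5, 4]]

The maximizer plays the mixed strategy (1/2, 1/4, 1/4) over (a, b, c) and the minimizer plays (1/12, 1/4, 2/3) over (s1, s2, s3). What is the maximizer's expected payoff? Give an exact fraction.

Against (1/12, 1/4, 2/3), each row's expected payoff is a: 43/12; b: 15/2; c: 47/12.
Taking the (1/2, 1/4, 1/4)-weighted average: (1/2)·(43/12) + (1/4)·(15/2) + (1/4)·(47/12) = 223/48.

223/48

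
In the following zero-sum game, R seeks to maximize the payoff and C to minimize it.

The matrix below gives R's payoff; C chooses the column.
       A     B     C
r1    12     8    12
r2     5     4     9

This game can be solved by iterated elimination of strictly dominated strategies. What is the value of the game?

8

Column A is strictly dominated by B for C (8<12, 4<5); eliminate A.
Row r2 is strictly dominated by row r1 (8>4, 12>9); eliminate r2.
Column C is strictly dominated by B for C (8<12); eliminate C.
Only (r1, B) remains, with payoff 8.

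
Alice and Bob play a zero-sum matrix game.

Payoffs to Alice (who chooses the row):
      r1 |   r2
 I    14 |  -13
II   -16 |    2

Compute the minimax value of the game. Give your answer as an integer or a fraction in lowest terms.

Row minima are -13 and -16, so Alice's maximin is -13; column maxima are 14 and 2, so Bob's minimax is 2. These differ, so the equilibrium is in mixed strategies.
Let Alice play I with probability p. Bob is indifferent when 14p − 16(1−p) = −13p + 2(1−p), giving p = 2/5.
Let Bob play r1 with probability q. Alice is indifferent when 14q − 13(1−q) = −16q + 2(1−q), giving q = 1/3.
The value is 14·(1/3) + (-13)·(2/3) = -4.

-4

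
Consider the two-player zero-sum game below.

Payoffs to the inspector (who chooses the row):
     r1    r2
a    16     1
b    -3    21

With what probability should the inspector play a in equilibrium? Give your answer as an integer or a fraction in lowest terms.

Row minima are 1 and -3, so the inspector's maximin is 1; column maxima are 16 and 21, so the inspectee's minimax is 16. These differ, so the equilibrium is in mixed strategies.
Let the inspector play a with probability p. The inspectee is indifferent when 16p − 3(1−p) = p + 21(1−p), giving p = 8/13.

8/13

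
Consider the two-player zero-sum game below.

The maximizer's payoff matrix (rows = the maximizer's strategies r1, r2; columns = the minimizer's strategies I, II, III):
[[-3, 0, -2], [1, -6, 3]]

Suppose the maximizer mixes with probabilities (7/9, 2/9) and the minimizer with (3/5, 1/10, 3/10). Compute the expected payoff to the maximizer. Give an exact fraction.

-5/3

Against (3/5, 1/10, 3/10), each row's expected payoff is r1: -12/5; r2: 9/10.
Taking the (7/9, 2/9)-weighted average: (7/9)·(-12/5) + (2/9)·(9/10) = -5/3.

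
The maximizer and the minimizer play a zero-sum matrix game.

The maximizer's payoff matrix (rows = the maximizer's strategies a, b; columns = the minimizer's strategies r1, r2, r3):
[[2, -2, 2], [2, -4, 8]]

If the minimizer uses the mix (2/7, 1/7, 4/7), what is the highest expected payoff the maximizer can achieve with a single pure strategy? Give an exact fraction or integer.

a: (2)·(2/7) + (-2)·(1/7) + (2)·(4/7) = 10/7.
b: (2)·(2/7) + (-4)·(1/7) + (8)·(4/7) = 32/7.
The best pure response is b with expected payoff 32/7.

32/7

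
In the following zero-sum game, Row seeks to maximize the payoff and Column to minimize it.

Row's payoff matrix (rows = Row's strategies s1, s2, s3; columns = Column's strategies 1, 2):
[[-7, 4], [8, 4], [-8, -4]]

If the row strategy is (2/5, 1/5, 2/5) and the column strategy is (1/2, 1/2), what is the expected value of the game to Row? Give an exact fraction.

-9/5

Against (1/2, 1/2), each row's expected payoff is s1: -3/2; s2: 6; s3: -6.
Taking the (2/5, 1/5, 2/5)-weighted average: (2/5)·(-3/2) + (1/5)·(6) + (2/5)·(-6) = -9/5.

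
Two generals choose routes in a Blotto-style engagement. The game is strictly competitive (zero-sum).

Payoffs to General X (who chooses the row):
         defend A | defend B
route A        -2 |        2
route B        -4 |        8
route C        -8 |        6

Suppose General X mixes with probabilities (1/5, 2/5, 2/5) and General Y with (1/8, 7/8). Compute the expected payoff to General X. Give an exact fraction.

Against (1/8, 7/8), each row's expected payoff is route A: 3/2; route B: 13/2; route C: 17/4.
Taking the (1/5, 2/5, 2/5)-weighted average: (1/5)·(3/2) + (2/5)·(13/2) + (2/5)·(17/4) = 23/5.

23/5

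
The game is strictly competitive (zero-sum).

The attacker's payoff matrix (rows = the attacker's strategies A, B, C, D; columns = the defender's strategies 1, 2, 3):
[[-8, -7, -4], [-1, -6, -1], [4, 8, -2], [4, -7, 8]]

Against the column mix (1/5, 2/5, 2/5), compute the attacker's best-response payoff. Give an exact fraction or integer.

16/5

A: (-8)·(1/5) + (-7)·(2/5) + (-4)·(2/5) = -6.
B: (-1)·(1/5) + (-6)·(2/5) + (-1)·(2/5) = -3.
C: (4)·(1/5) + (8)·(2/5) + (-2)·(2/5) = 16/5.
D: (4)·(1/5) + (-7)·(2/5) + (8)·(2/5) = 6/5.
The best pure response is C with expected payoff 16/5.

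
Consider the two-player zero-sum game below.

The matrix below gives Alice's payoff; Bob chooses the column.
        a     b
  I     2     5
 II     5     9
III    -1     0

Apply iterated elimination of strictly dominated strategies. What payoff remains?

5

Column b is strictly dominated by a for Bob (2<5, 5<9, -1<0); eliminate b.
Row III is strictly dominated by row I (2>-1); eliminate III.
Row I is strictly dominated by row II (5>2); eliminate I.
Only (II, a) remains, with payoff 5.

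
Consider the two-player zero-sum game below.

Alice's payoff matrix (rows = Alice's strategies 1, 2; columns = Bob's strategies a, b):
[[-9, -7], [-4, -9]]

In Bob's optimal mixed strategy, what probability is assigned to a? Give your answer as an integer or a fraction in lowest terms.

Row minima are -9 and -9, so Alice's maximin is -9; column maxima are -4 and -7, so Bob's minimax is -7. These differ, so the equilibrium is in mixed strategies.
Let Bob play a with probability q. Alice is indifferent when −9q − 7(1−q) = −4q − 9(1−q), giving q = 2/7.

2/7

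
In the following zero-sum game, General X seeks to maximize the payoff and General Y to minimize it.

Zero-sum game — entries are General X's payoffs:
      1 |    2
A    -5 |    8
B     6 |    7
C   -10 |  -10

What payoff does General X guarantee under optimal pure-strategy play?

Row minima: -5, 6, -10 → General X's maximin is 6.
Column maxima: 6, 8 → General Y's minimax is 6.
They coincide at (B, 1), so the value is 6.

6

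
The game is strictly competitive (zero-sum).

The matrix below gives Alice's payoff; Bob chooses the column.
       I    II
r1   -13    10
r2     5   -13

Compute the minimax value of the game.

-119/41

Row minima are -13 and -13, so Alice's maximin is -13; column maxima are 5 and 10, so Bob's minimax is 5. These differ, so the equilibrium is in mixed strategies.
Let Alice play r1 with probability p. Bob is indifferent when −13p + 5(1−p) = 10p − 13(1−p), giving p = 18/41.
Let Bob play I with probability q. Alice is indifferent when −13q + 10(1−q) = 5q − 13(1−q), giving q = 23/41.
The value is -13·(23/41) + (10)·(18/41) = -119/41.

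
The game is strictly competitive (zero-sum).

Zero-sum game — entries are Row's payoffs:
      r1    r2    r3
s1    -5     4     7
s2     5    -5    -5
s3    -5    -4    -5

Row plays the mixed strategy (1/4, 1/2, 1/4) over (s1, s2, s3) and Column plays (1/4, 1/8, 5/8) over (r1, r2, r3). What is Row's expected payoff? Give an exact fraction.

-25/16

Against (1/4, 1/8, 5/8), each row's expected payoff is s1: 29/8; s2: -5/2; s3: -39/8.
Taking the (1/4, 1/2, 1/4)-weighted average: (1/4)·(29/8) + (1/2)·(-5/2) + (1/4)·(-39/8) = -25/16.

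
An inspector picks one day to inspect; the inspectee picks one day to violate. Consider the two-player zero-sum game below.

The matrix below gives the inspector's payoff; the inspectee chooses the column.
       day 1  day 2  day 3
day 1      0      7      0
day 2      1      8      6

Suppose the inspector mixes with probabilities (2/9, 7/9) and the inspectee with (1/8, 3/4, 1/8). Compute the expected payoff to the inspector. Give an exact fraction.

469/72

Against (1/8, 3/4, 1/8), each row's expected payoff is day 1: 21/4; day 2: 55/8.
Taking the (2/9, 7/9)-weighted average: (2/9)·(21/4) + (7/9)·(55/8) = 469/72.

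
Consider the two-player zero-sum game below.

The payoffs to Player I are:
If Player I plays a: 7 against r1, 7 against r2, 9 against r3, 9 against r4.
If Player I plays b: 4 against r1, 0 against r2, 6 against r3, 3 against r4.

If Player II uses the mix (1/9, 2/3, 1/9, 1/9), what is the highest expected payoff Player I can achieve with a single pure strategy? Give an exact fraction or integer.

67/9

a: (7)·(1/9) + (7)·(2/3) + (9)·(1/9) + (9)·(1/9) = 67/9.
b: (4)·(1/9) + (0)·(2/3) + (6)·(1/9) + (3)·(1/9) = 13/9.
The best pure response is a with expected payoff 67/9.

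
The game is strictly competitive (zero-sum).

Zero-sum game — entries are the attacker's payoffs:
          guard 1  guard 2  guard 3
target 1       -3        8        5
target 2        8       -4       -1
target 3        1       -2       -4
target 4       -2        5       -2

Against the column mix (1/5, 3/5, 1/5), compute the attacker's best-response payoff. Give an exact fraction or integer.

26/5

target 1: (-3)·(1/5) + (8)·(3/5) + (5)·(1/5) = 26/5.
target 2: (8)·(1/5) + (-4)·(3/5) + (-1)·(1/5) = -1.
target 3: (1)·(1/5) + (-2)·(3/5) + (-4)·(1/5) = -9/5.
target 4: (-2)·(1/5) + (5)·(3/5) + (-2)·(1/5) = 11/5.
The best pure response is target 1 with expected payoff 26/5.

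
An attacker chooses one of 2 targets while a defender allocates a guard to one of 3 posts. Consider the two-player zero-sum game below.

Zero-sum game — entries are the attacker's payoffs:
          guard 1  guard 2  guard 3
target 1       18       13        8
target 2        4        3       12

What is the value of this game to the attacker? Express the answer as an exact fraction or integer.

Column guard 1 is strictly dominated by guard 2 for the defender (it gives the attacker more in every row).
The remaining 2×2 game on (target 1, target 2) × (guard 2, guard 3) has no saddle point. Let the attacker play target 1 with probability p; indifference gives 13p + 3(1−p) = 8p + 12(1−p), so p = 9/14.
Similarly the defender's optimal q on guard 2 is 2/7, and the value is 13·(2/7) + (8)·(5/7) = 66/7.

66/7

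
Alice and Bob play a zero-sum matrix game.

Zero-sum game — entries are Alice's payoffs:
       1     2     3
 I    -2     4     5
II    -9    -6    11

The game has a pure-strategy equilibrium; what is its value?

Row minima: -2, -9 → Alice's maximin is -2.
Column maxima: -2, 4, 11 → Bob's minimax is -2.
They coincide at (I, 1), so the value is -2.

-2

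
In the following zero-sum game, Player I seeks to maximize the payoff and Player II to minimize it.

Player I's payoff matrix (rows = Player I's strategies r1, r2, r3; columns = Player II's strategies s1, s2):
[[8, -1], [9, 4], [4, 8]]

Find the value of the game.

Row r1 is strictly dominated by row r2, so Player I never plays it.
The remaining 2×2 game on (r2, r3) × (s1, s2) has no saddle point. Let Player I play r2 with probability p; indifference gives 9p + 4(1−p) = 4p + 8(1−p), so p = 4/9.
Similarly Player II's optimal q on s1 is 4/9, and the value is 9·(4/9) + (4)·(5/9) = 56/9.

56/9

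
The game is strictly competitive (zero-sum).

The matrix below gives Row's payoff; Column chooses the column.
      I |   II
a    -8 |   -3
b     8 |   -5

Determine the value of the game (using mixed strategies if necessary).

Row minima are -8 and -5, so Row's maximin is -5; column maxima are 8 and -3, so Column's minimax is -3. These differ, so the equilibrium is in mixed strategies.
Let Row play a with probability p. Column is indifferent when −8p + 8(1−p) = −3p − 5(1−p), giving p = 13/18.
Let Column play I with probability q. Row is indifferent when −8q − 3(1−q) = 8q − 5(1−q), giving q = 1/9.
The value is -8·(1/9) + (-3)·(8/9) = -32/9.

-32/9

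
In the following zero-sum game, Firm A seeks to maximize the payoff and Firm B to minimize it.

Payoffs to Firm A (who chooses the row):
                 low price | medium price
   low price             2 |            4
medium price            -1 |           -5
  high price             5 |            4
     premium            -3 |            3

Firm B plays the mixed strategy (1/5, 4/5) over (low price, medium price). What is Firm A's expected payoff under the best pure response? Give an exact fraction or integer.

21/5

low price: (2)·(1/5) + (4)·(4/5) = 18/5.
medium price: (-1)·(1/5) + (-5)·(4/5) = -21/5.
high price: (5)·(1/5) + (4)·(4/5) = 21/5.
premium: (-3)·(1/5) + (3)·(4/5) = 9/5.
The best pure response is high price with expected payoff 21/5.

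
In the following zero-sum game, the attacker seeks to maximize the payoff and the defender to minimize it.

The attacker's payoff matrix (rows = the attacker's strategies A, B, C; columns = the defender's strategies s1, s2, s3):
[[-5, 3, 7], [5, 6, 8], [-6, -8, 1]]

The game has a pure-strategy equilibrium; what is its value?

5

Row minima: -5, 5, -8 → the attacker's maximin is 5.
Column maxima: 5, 6, 8 → the defender's minimax is 5.
They coincide at (B, s1), so the value is 5.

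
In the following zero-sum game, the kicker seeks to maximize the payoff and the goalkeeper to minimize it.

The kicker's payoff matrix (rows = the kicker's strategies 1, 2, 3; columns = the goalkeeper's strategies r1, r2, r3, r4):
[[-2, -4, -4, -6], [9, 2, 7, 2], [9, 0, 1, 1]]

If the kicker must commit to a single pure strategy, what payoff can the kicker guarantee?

The worst-case payoff for each row is 1: -6, 2: 2, 3: 0.
The best of these is 2.

2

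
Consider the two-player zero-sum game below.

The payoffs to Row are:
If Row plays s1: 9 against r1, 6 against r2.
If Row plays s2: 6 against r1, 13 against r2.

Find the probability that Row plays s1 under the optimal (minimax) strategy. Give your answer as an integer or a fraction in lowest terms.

Row minima are 6 and 6, so Row's maximin is 6; column maxima are 9 and 13, so Column's minimax is 9. These differ, so the equilibrium is in mixed strategies.
Let Row play s1 with probability p. Column is indifferent when 9p + 6(1−p) = 6p + 13(1−p), giving p = 7/10.

7/10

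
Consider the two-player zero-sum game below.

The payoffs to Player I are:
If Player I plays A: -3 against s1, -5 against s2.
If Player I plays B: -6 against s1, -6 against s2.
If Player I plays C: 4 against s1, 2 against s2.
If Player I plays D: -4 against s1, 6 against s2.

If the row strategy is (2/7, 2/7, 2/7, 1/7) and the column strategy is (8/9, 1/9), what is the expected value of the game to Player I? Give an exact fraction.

Against (8/9, 1/9), each row's expected payoff is A: -29/9; B: -6; C: 34/9; D: -26/9.
Taking the (2/7, 2/7, 2/7, 1/7)-weighted average: (2/7)·(-29/9) + (2/7)·(-6) + (2/7)·(34/9) + (1/7)·(-26/9) = -124/63.

-124/63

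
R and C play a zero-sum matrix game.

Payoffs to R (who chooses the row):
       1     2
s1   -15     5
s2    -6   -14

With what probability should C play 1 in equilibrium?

Row minima are -15 and -14, so R's maximin is -14; column maxima are -6 and 5, so C's minimax is -6. These differ, so the equilibrium is in mixed strategies.
Let C play 1 with probability q. R is indifferent when −15q + 5(1−q) = −6q − 14(1−q), giving q = 19/28.

19/28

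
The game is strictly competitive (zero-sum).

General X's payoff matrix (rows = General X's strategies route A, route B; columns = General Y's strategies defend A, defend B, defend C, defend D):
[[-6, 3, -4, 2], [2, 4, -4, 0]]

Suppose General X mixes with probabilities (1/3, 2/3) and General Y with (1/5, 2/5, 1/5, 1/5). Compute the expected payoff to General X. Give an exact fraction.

Against (1/5, 2/5, 1/5, 1/5), each row's expected payoff is route A: -2/5; route B: 6/5.
Taking the (1/3, 2/3)-weighted average: (1/3)·(-2/5) + (2/3)·(6/5) = 2/3.

2/3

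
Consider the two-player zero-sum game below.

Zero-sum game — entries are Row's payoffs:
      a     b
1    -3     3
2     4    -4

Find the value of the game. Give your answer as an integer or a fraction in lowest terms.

Row minima are -3 and -4, so Row's maximin is -3; column maxima are 4 and 3, so Column's minimax is 3. These differ, so the equilibrium is in mixed strategies.
Let Row play 1 with probability p. Column is indifferent when −3p + 4(1−p) = 3p − 4(1−p), giving p = 4/7.
Let Column play a with probability q. Row is indifferent when −3q + 3(1−q) = 4q − 4(1−q), giving q = 1/2.
The value is -3·(1/2) + (3)·(1/2) = 0.

0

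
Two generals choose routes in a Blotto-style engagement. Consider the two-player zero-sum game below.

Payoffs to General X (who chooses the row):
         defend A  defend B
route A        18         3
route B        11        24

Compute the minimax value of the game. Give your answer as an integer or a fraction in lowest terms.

Row minima are 3 and 11, so General X's maximin is 11; column maxima are 18 and 24, so General Y's minimax is 18. These differ, so the equilibrium is in mixed strategies.
Let General X play route A with probability p. General Y is indifferent when 18p + 11(1−p) = 3p + 24(1−p), giving p = 13/28.
Let General Y play defend A with probability q. General X is indifferent when 18q + 3(1−q) = 11q + 24(1−q), giving q = 3/4.
The value is 18·(3/4) + (3)·(1/4) = 57/4.

57/4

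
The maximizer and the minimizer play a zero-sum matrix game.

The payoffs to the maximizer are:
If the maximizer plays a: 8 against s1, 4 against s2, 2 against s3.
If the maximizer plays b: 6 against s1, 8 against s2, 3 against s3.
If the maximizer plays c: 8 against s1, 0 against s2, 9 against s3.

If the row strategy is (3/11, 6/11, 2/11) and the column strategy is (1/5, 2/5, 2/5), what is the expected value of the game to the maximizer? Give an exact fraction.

56/11

Against (1/5, 2/5, 2/5), each row's expected payoff is a: 4; b: 28/5; c: 26/5.
Taking the (3/11, 6/11, 2/11)-weighted average: (3/11)·(4) + (6/11)·(28/5) + (2/11)·(26/5) = 56/11.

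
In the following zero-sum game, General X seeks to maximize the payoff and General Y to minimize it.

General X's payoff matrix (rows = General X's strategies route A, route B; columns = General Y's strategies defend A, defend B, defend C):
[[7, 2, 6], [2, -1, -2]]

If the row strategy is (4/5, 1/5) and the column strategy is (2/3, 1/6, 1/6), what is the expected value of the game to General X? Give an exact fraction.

Against (2/3, 1/6, 1/6), each row's expected payoff is route A: 6; route B: 5/6.
Taking the (4/5, 1/5)-weighted average: (4/5)·(6) + (1/5)·(5/6) = 149/30.

149/30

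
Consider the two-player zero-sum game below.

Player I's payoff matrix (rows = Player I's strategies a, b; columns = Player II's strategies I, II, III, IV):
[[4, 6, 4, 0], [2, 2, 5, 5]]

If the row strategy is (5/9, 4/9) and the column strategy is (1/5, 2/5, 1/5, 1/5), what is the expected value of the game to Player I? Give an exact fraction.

164/45

Against (1/5, 2/5, 1/5, 1/5), each row's expected payoff is a: 4; b: 16/5.
Taking the (5/9, 4/9)-weighted average: (5/9)·(4) + (4/9)·(16/5) = 164/45.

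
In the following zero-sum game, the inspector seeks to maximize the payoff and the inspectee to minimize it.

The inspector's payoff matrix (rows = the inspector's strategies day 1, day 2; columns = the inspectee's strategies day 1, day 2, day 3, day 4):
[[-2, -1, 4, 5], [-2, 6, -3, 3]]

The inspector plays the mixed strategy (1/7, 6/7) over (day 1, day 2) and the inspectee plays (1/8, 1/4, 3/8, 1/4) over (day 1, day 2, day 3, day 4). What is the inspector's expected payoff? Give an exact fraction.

Against (1/8, 1/4, 3/8, 1/4), each row's expected payoff is day 1: 9/4; day 2: 7/8.
Taking the (1/7, 6/7)-weighted average: (1/7)·(9/4) + (6/7)·(7/8) = 15/14.

15/14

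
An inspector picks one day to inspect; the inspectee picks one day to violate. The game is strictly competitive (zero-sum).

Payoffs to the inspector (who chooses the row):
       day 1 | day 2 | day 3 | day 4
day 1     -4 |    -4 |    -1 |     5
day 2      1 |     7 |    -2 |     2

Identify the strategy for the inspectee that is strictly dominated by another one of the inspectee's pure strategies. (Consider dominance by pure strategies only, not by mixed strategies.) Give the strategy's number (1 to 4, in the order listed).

4

The inspectee prefers columns that give the inspector less. Compare day 4 with day 1: -4 < 5, 1 < 2.
So day 1 strictly dominates day 4 for the inspectee; day 4 is strictly dominated.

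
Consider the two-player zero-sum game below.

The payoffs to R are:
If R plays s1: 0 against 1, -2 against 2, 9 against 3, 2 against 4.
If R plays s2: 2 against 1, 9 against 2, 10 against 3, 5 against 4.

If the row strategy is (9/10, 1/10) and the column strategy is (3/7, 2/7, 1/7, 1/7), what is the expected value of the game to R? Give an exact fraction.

Against (3/7, 2/7, 1/7, 1/7), each row's expected payoff is s1: 1; s2: 39/7.
Taking the (9/10, 1/10)-weighted average: (9/10)·(1) + (1/10)·(39/7) = 51/35.

51/35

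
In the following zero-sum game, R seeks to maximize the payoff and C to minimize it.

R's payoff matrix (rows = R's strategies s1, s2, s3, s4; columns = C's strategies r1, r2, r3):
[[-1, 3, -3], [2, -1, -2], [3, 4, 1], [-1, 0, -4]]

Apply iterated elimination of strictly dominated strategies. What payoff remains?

1

Column r1 is strictly dominated by r3 for C (-3<-1, -2<2, 1<3, -4<-1); eliminate r1.
Column r2 is strictly dominated by r3 for C (-3<3, -2<-1, 1<4, -4<0); eliminate r2.
Row s2 is strictly dominated by row s3 (1>-2); eliminate s2.
Row s1 is strictly dominated by row s3 (1>-3); eliminate s1.
Row s4 is strictly dominated by row s3 (1>-4); eliminate s4.
Only (s3, r3) remains, with payoff 1.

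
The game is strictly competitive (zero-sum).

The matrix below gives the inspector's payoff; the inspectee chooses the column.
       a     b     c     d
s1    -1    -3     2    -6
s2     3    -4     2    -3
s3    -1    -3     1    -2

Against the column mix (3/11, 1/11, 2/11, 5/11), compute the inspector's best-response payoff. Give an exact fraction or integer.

-6/11

s1: (-1)·(3/11) + (-3)·(1/11) + (2)·(2/11) + (-6)·(5/11) = -32/11.
s2: (3)·(3/11) + (-4)·(1/11) + (2)·(2/11) + (-3)·(5/11) = -6/11.
s3: (-1)·(3/11) + (-3)·(1/11) + (1)·(2/11) + (-2)·(5/11) = -14/11.
The best pure response is s2 with expected payoff -6/11.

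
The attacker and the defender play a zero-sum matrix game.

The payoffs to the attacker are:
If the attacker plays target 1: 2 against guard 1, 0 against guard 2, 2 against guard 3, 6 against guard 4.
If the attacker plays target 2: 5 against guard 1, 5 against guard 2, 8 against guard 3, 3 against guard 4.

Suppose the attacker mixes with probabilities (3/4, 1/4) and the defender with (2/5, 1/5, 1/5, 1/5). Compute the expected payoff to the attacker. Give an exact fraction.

Against (2/5, 1/5, 1/5, 1/5), each row's expected payoff is target 1: 12/5; target 2: 26/5.
Taking the (3/4, 1/4)-weighted average: (3/4)·(12/5) + (1/4)·(26/5) = 31/10.

31/10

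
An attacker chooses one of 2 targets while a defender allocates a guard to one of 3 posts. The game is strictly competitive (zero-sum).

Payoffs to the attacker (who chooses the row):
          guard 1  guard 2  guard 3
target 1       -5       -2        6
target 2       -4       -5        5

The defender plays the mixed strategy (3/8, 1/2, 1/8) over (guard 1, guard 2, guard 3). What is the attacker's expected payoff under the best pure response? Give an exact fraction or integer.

-17/8

target 1: (-5)·(3/8) + (-2)·(1/2) + (6)·(1/8) = -17/8.
target 2: (-4)·(3/8) + (-5)·(1/2) + (5)·(1/8) = -27/8.
The best pure response is target 1 with expected payoff -17/8.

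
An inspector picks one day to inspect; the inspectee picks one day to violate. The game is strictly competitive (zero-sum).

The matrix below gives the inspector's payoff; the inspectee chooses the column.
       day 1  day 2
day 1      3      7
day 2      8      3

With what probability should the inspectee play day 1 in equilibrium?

Row minima are 3 and 3, so the inspector's maximin is 3; column maxima are 8 and 7, so the inspectee's minimax is 7. These differ, so the equilibrium is in mixed strategies.
Let the inspectee play day 1 with probability q. The inspector is indifferent when 3q + 7(1−q) = 8q + 3(1−q), giving q = 4/9.

4/9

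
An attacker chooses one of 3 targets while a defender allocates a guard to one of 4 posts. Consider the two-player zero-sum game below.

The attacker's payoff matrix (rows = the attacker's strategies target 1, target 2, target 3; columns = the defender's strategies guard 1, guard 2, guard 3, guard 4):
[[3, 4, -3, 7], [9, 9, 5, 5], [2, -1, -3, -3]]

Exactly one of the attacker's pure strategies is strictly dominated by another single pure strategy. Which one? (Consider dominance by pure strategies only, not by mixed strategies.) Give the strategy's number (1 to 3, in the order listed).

Compare target 3 with target 2: 9 > 2, 9 > -1, 5 > -3, 5 > -3.
So target 2 strictly dominates target 3 for the attacker; target 3 is strictly dominated.

3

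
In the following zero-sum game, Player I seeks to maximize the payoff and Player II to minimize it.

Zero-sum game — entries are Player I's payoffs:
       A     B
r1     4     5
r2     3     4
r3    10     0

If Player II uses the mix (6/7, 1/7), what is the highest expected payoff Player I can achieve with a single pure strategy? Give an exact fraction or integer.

r1: (4)·(6/7) + (5)·(1/7) = 29/7.
r2: (3)·(6/7) + (4)·(1/7) = 22/7.
r3: (10)·(6/7) + (0)·(1/7) = 60/7.
The best pure response is r3 with expected payoff 60/7.

60/7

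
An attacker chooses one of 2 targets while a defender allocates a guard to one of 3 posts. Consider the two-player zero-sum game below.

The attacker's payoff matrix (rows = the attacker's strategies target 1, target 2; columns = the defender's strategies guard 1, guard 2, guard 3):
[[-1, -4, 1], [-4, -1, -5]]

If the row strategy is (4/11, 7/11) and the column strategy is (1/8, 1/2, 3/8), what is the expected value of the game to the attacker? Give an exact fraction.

Against (1/8, 1/2, 3/8), each row's expected payoff is target 1: -7/4; target 2: -23/8.
Taking the (4/11, 7/11)-weighted average: (4/11)·(-7/4) + (7/11)·(-23/8) = -217/88.

-217/88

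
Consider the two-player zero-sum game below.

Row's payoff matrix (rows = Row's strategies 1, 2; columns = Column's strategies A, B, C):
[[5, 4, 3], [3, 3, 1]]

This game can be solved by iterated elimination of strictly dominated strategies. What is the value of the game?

3

Row 2 is strictly dominated by row 1 (5>3, 4>3, 3>1); eliminate 2.
Column A is strictly dominated by B for Column (4<5); eliminate A.
Column B is strictly dominated by C for Column (3<4); eliminate B.
Only (1, C) remains, with payoff 3.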